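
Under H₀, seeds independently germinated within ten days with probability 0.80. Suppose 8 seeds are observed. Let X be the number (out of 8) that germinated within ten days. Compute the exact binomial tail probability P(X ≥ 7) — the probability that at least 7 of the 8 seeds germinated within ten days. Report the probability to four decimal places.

X ~ Binomial(n=8, p=0.80).
P(X ≥ 7) = C(8,7)·0.80^7·0.20^1 + C(8,8)·0.80^8·0.20^0.
= 0.335544 + 0.167772 = 0.5033.

P = 0.5033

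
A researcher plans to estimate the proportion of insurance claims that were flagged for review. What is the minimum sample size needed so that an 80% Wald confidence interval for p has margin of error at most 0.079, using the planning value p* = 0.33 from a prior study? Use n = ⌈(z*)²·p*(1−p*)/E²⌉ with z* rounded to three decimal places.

For 80% confidence, z* = 1.282.
p*(1−p*) = 0.33·0.67 = 0.2211.
Required n before rounding: 1.643524 × 0.2211 / 0.079² = 58.225.
⌈58.225⌉ = 59.

n = 59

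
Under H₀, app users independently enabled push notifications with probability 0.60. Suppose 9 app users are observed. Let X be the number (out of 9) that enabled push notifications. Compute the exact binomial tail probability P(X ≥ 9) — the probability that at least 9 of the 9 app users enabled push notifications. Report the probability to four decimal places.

X is binomial with n = 9 and p = 0.60.
P(X ≥ 9) = C(9,9)·0.60^9·0.40^0.
= 0.010078 = 0.0101.

P = 0.0101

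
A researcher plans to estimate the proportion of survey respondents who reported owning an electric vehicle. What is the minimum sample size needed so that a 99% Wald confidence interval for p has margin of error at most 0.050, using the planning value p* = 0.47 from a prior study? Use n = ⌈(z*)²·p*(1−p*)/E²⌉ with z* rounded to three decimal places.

n = 662

The 99% critical value is z* = 2.576.
p*(1−p*) = 0.47·0.53 = 0.2491.
Required n before rounding: 6.635776 × 0.2491 / 0.050² = 661.189.
Rounding up, n = 662.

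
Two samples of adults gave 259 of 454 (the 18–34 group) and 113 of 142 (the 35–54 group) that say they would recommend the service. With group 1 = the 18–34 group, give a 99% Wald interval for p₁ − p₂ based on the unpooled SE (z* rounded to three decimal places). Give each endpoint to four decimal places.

p̂₁ = 0.57048, p̂₂ = 0.79577, so the observed difference is -0.22529.
SE = √(0.000539718 + 0.001144488) = √0.001684206 = 0.041039.
z* = 2.576 at the 99% level. Margin = 2.576·0.041039 = 0.10572.
So the interval runs from -0.3310 to -0.1196.

(-0.3310, -0.1196)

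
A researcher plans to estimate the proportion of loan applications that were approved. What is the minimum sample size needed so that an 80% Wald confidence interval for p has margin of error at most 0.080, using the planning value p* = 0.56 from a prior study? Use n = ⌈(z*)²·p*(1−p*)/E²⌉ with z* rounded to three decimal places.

For 80% confidence, z* = 1.282.
p*(1−p*) = 0.56·0.44 = 0.2464.
Required n before rounding: 1.643524 × 0.2464 / 0.080² = 63.276.
Rounding up, n = 64.

n = 64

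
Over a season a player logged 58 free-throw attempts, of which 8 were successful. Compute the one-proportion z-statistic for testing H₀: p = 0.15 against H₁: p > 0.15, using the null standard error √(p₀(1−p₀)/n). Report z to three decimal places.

z = -0.257

Sample proportion p̂ = 8/58 = 0.13793.
SE₀ = √(0.15·0.85/58) = 0.046886.
Test statistic: z = -0.01207/0.046886 = -0.257.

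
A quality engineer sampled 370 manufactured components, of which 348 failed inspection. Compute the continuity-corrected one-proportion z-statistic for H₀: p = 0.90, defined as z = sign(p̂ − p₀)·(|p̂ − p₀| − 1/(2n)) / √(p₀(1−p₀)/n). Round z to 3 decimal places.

The sample proportion is 348/370 = 0.94054. p̂ − p₀ = 0.040541.
1/(2n) = 0.001351.
Corrected numerator: |0.040541| − 0.001351 = 0.039190.
Null standard error: √(0.90·0.10/370) = √0.000243243 = 0.015596.
z = (+)0.039190/0.015596 = 2.513.

z = 2.513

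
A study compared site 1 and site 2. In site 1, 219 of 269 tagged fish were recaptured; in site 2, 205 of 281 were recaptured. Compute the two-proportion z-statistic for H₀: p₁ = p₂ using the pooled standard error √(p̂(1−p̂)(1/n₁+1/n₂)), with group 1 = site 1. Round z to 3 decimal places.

z = 2.360

Sample proportions: p̂₁ = 219/269 = 0.81413 and p̂₂ = 205/281 = 0.72954.
Pooling: p̂ = 424/550 = 0.77091.
Pooled SE = √[0.1766083·0.00727619] ≈ 0.035847.
z = 0.08459/0.035847 = 2.360.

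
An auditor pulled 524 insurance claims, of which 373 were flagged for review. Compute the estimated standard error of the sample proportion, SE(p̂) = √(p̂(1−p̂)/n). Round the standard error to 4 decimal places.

SE = 0.0198

With x = 373 successes in n = 524, p̂ = 0.71183.
p̂(1−p̂) = 0.205128.
Dividing by n and taking the root: √0.000391466 = 0.0198.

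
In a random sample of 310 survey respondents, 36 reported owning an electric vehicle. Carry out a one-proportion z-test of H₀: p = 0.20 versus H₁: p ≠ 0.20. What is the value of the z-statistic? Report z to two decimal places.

z = -3.69

With x = 36 successes in n = 310, p̂ = 0.11613.
Under H₀, SE = √(p₀(1−p₀)/n) = √(0.20·0.80/310) = √0.000516129 = 0.022718.
Test statistic: z = -0.08387/0.022718 = -3.69.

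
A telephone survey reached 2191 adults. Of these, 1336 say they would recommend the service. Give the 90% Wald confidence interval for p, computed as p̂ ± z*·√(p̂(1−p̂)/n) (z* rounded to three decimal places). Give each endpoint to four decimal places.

The sample proportion is 1336/2191 = 0.60977.
SE = √(p̂(1−p̂)/n) = √(0.237951/2191) = 0.010421.
The 90% critical value is z* = 1.645.
Margin = 1.645·0.010421 = 0.01714.
Interval: 0.60977 ± 0.01714 → (0.5926, 0.6269).

(0.5926, 0.6269)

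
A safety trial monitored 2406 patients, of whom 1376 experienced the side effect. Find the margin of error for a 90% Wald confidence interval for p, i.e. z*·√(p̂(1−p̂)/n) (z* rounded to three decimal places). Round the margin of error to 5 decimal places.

ME = 0.01659

With x = 1376 successes in n = 2406, p̂ = 0.57190.
SE = √(p̂(1−p̂)/n) = √(0.244830/2406) = 0.010088.
z* = 1.645 at the 90% level.
Margin of error = z*·SE = 1.645 × 0.010088 = 0.01659.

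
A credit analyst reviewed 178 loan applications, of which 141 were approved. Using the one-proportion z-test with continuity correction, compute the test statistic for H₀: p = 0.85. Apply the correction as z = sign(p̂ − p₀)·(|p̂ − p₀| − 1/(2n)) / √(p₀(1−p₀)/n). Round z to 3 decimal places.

Sample proportion p̂ = 141/178 = 0.79213. p̂ − p₀ = -0.057865.
1/(2n) = 0.002809.
Corrected numerator: |-0.057865| − 0.002809 = 0.055056.
Under H₀, SE = √(p₀(1−p₀)/n) = √(0.85·0.15/178) = √0.000716292 = 0.026764.
z = (−)0.055056/0.026764 = -2.057.

z = -2.057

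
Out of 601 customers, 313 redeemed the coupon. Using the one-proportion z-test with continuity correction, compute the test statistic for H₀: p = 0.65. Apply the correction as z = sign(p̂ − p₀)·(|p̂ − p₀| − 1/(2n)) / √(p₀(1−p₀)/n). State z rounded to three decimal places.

z = -6.598

With x = 313 successes in n = 601, p̂ = 0.52080. p̂ − p₀ = -0.129201.
1/(2n) = 0.000832.
Corrected numerator: |-0.129201| − 0.000832 = 0.128369.
Null standard error: √(0.65·0.35/601) = √0.000378536 = 0.019456.
z = −0.128369/0.019456 = -6.598.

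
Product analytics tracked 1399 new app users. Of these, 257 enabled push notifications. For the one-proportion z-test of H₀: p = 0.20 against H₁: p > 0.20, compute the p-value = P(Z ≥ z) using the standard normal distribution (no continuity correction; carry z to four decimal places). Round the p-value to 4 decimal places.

p-value = 0.9362

Sample proportion p̂ = 257/1399 = 0.18370.
Under H₀, SE = √(p₀(1−p₀)/n) = √(0.20·0.80/1399) = √0.000114367 = 0.010694.
z = (p̂ − p₀)/SE = (257/1399 − 0.20)/0.010694 ≈ -1.5239.
From the standard normal, P(Z ≥ z) = 0.9362.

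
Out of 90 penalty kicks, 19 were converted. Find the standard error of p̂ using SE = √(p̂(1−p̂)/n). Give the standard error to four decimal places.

p̂ = 19/90 = 0.21111.
p̂(1−p̂) = 0.21111·0.78889 = 0.166543.
Dividing by n and taking the root: √0.001850478 = 0.0430.

SE = 0.0430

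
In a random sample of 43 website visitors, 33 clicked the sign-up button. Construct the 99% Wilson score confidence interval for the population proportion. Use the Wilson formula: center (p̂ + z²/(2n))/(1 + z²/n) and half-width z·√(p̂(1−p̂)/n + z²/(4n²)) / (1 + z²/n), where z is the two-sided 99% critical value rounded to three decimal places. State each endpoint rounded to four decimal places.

Here p̂ = 33/43 = 0.76744 and z = 2.576 (z² = 6.635776).
Denominator 1 + z²/n = 1 + 6.635776/43 = 1.154320.
Adjusted center: (0.76744 + z²/(2n))/1.154320 = 0.73169.
Radicand: p̂(1−p̂)/n + z²/(4n²) = 0.004150578 + 0.000897211 = 0.005047789.
Half-width = z·√(radicand)/denom = 2.576·0.071048/1.154320 = 0.15855.
So the interval runs from 0.5731 to 0.8902.

(0.5731, 0.8902)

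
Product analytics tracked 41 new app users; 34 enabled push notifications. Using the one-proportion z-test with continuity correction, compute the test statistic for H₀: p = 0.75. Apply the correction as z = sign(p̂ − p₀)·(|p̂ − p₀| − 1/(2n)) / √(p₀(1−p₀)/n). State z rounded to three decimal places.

With x = 34 successes in n = 41, p̂ = 0.82927. p̂ − p₀ = 0.079268.
1/(2n) = 0.012195.
Corrected numerator: |0.079268| − 0.012195 = 0.067073.
Under H₀, SE = √(p₀(1−p₀)/n) = √(0.75·0.25/41) = √0.004573171 = 0.067625.
z = (+)0.067073/0.067625 = 0.992.

z = 0.992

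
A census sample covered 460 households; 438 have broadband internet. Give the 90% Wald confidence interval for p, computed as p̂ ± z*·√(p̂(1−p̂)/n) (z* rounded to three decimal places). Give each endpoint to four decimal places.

Sample proportion p̂ = 438/460 = 0.95217.
SE(p̂) = √(0.95217·0.04783/460) = 0.009950.
The 90% critical value is z* = 1.645.
Margin = 1.645·0.009950 = 0.01637.
Interval: 0.95217 ± 0.01637 → (0.9358, 0.9685).

(0.9358, 0.9685)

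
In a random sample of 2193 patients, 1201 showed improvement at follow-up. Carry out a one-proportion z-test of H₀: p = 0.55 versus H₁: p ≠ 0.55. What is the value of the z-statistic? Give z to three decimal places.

z = -0.221

The sample proportion is 1201/2193 = 0.54765.
SE₀ = √(0.55·0.45/2193) = 0.010624.
z = (p̂ − p₀)/SE = (0.54765 − 0.55)/0.010624 = -0.221.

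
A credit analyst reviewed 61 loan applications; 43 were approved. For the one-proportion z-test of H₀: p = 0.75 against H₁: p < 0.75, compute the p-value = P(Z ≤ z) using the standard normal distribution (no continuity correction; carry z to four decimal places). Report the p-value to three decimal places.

With x = 43 successes in n = 61, p̂ = 0.70492.
SE₀ = √(0.75·0.25/61) = 0.055442.
z = (p̂ − p₀)/SE = (43/61 − 0.75)/0.055442 ≈ -0.8131.
From the standard normal, P(Z ≤ z) = 0.208.

p-value = 0.208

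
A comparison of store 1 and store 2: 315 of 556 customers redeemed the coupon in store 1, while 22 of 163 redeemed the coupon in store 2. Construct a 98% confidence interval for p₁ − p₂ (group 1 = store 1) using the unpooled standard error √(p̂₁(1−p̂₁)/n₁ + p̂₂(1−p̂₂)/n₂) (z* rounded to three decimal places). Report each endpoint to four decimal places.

(0.3524, 0.5107)

p̂₁ = 315/556 = 0.56655, p̂₂ = 22/163 = 0.13497; p̂₁ − p̂₂ = 0.43158.
SE = √(0.000441675 + 0.000716274) = √0.001157949 = 0.034029.
For 98% confidence, z* = 2.326. Margin = 2.326·0.034029 = 0.07915.
Interval: 0.43158 ± 0.07915 → (0.3524, 0.5107).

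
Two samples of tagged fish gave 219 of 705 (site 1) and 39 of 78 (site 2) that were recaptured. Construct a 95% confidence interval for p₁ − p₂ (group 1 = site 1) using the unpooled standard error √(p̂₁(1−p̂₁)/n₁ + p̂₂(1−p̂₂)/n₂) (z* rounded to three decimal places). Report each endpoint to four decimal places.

p̂₁ = 219/705 = 0.31064, p̂₂ = 39/78 = 0.50000; p̂₁ − p̂₂ = -0.18936.
Unpooled SE = √(p̂₁(1−p̂₁)/n₁ + p̂₂(1−p̂₂)/n₂) = √(0.000303748 + 0.003205128) = 0.059236.
For 95% confidence, z* = 1.960. Margin of error = 0.11610.
So the interval runs from -0.3055 to -0.0733.

(-0.3055, -0.0733)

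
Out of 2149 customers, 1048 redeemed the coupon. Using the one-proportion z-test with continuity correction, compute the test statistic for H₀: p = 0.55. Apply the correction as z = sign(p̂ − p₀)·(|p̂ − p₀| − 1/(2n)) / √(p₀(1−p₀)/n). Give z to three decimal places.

z = -5.786

With x = 1048 successes in n = 2149, p̂ = 0.48767. p̂ − p₀ = -0.062331.
Continuity correction 1/(2n) = 1/4298 = 0.000233.
Corrected numerator: |-0.062331| − 0.000233 = 0.062098.
Under H₀, SE = √(p₀(1−p₀)/n) = √(0.55·0.45/2149) = √0.000115170 = 0.010732.
z = −0.062098/0.010732 = -5.786.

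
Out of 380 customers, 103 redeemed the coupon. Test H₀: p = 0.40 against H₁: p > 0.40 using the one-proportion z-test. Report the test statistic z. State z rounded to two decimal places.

z = -5.13

With x = 103 successes in n = 380, p̂ = 0.27105.
SE₀ = √(0.40·0.60/380) = 0.025131.
z = (0.27105 − 0.40)/0.025131 = -0.12895/0.025131 = -5.13.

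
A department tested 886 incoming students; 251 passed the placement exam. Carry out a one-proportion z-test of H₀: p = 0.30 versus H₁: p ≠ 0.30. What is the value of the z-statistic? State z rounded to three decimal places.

Sample proportion p̂ = 251/886 = 0.28330.
Under H₀, SE = √(p₀(1−p₀)/n) = √(0.30·0.70/886) = √0.000237020 = 0.015395.
Test statistic: z = -0.01670/0.015395 = -1.085.

z = -1.085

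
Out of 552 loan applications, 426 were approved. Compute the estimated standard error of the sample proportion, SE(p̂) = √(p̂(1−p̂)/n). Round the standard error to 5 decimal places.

SE = 0.01786

The sample proportion is 426/552 = 0.77174.
p̂(1−p̂) = 0.176157.
SE = √(0.176157/552) = 0.01786.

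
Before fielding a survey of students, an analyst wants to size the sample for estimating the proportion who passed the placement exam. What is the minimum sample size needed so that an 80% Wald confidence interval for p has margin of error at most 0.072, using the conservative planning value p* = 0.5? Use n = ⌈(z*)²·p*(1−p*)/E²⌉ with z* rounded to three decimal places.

n = 80

For 80% confidence, z* = 1.282.
p*(1−p*) = 0.50·0.50 = 0.2500.
(z*)²·p*(1−p*)/E² = 1.643524·0.2500/0.005184 = 79.259.
⌈79.259⌉ = 80.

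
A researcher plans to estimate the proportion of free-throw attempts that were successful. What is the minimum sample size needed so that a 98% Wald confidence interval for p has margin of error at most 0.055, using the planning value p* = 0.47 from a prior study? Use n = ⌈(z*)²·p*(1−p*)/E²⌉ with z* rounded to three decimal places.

n = 446

For 98% confidence, z* = 2.326.
p*(1−p*) = 0.47·0.53 = 0.2491.
(z*)²·p*(1−p*)/E² = 5.410276·0.2491/0.003025 = 445.521.
Rounding up, n = 446.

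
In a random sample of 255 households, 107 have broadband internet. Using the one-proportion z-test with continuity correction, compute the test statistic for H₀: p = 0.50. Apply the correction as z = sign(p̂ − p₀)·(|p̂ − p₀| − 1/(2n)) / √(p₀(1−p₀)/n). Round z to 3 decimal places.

z = -2.505

The sample proportion is 107/255 = 0.41961. p̂ − p₀ = -0.080392.
1/(2n) = 0.001961.
Corrected numerator: |-0.080392| − 0.001961 = 0.078431.
Null standard error: √(0.50·0.50/255) = √0.000980392 = 0.031311.
z = (−)0.078431/0.031311 = -2.505.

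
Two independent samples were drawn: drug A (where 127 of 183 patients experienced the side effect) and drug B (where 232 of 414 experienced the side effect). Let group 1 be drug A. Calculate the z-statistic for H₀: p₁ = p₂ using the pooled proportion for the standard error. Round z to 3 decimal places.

z = 3.074

Sample proportions: p̂₁ = 127/183 = 0.69399 and p̂₂ = 232/414 = 0.56039.
Pooling: p̂ = 359/597 = 0.60134.
Pooled SE = √[0.2397302·0.00787994] ≈ 0.043463.
z = 0.13360/0.043463 = 3.074.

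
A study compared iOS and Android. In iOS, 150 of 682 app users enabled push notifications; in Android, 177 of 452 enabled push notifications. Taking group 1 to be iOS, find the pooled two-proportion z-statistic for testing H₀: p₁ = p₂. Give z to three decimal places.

z = -6.247

Sample proportions: p̂₁ = 150/682 = 0.21994 and p̂₂ = 177/452 = 0.39159.
Pooling: p̂ = 327/1134 = 0.28836.
Pooled SE = √[0.2052084·0.00367867] ≈ 0.027475.
z = (p̂₁ − p̂₂)/SE = (0.21994 − 0.39159)/0.027475 = -0.17165/0.027475 = -6.247.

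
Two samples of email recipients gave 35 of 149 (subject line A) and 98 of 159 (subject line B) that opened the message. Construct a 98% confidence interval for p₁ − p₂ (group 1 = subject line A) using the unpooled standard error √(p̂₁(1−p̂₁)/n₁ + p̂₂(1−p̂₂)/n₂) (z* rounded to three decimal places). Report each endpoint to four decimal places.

(-0.5022, -0.2607)

p̂₁ = 0.23490, p̂₂ = 0.61635, so the observed difference is -0.38145.
Unpooled SE = √(p̂₁(1−p̂₁)/n₁ + p̂₂(1−p̂₂)/n₂) = √(0.001206185 + 0.001487183) = 0.051898.
The 98% critical value is z* = 2.326. Margin = 2.326·0.051898 = 0.12071.
CI: -0.38145 ± 0.12071 = (-0.5022, -0.2607).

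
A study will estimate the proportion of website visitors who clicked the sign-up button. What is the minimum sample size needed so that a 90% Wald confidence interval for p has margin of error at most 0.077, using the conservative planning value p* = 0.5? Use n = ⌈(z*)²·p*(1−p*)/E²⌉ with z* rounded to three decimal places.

n = 115

z* = 1.645 at the 90% level.
p*(1−p*) = 0.2500.
(z*)²·p*(1−p*)/E² = 2.706025·0.2500/0.005929 = 114.101.
⌈114.101⌉ = 115.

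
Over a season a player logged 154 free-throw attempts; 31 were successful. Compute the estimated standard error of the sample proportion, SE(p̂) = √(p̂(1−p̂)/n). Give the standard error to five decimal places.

SE = 0.03231

With x = 31 successes in n = 154, p̂ = 0.20130.
p̂(1−p̂) = 0.20130·0.79870 = 0.160778.
SE = √(0.160778/154) = 0.03231.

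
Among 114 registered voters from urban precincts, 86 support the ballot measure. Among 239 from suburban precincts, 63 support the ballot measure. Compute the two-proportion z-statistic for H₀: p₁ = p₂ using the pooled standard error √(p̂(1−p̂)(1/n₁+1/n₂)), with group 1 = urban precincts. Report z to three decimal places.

z = 8.730

p̂₁ = 86/114 = 0.75439, p̂₂ = 63/239 = 0.26360.
Pooled p̂ = (86+63)/(114+239) = 149/353 = 0.42210.
Pooled SE = √[0.2439310·0.01295603] ≈ 0.056217.
z = 0.49079/0.056217 = 8.730.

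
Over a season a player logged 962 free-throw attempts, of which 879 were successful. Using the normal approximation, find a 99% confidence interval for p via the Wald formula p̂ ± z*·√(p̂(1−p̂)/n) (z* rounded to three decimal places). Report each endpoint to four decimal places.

(0.8904, 0.9370)

p̂ = 879/962 = 0.91372.
SE = √(p̂(1−p̂)/n) = √(0.078835/962) = 0.009053.
The 99% critical value is z* = 2.576.
Margin = 2.576·0.009053 = 0.02332.
So the interval runs from 0.8904 to 0.9370.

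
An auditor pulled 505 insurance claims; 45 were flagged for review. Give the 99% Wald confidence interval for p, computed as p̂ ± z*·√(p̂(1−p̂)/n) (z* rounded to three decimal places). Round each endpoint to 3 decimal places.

(0.056, 0.122)

The sample proportion is 45/505 = 0.08911.
Standard error of p̂: √(0.081169/505) = √0.000160730 = 0.012678.
For 99% confidence, z* = 2.576.
Margin of error: 2.576 × 0.012678 = 0.03266.
CI: 0.08911 ± 0.03266 = (0.056, 0.122).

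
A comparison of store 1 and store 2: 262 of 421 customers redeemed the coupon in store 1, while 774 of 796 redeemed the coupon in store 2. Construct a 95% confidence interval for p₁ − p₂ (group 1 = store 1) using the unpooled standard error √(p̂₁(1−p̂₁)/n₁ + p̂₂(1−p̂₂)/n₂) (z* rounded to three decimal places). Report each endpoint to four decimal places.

(-0.3977, -0.3023)

p̂₁ = 0.62233, p̂₂ = 0.97236, so the observed difference is -0.35003.
SE = √(0.000558280 + 0.000033762) = √0.000592042 = 0.024332.
For 95% confidence, z* = 1.960. Margin = 1.960·0.024332 = 0.04769.
CI: -0.35003 ± 0.04769 = (-0.3977, -0.3023).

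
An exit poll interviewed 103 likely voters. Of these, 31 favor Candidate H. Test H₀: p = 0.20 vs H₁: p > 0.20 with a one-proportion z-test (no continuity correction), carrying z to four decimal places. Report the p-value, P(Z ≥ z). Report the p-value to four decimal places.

p̂ = 31/103 = 0.30097.
Under H₀, SE = √(p₀(1−p₀)/n) = √(0.20·0.80/103) = √0.001553398 = 0.039413.
Test statistic (full precision, shown to 4 dp): z = (31/103 − 0.20)/SE₀ ≈ 2.5619.
From the standard normal, P(Z ≥ z) = 0.0052.

p-value = 0.0052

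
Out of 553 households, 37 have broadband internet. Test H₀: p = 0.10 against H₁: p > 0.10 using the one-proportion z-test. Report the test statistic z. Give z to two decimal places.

With x = 37 successes in n = 553, p̂ = 0.06691.
Under H₀, SE = √(p₀(1−p₀)/n) = √(0.10·0.90/553) = √0.000162749 = 0.012757.
z = (p̂ − p₀)/SE = (0.06691 − 0.10)/0.012757 = -2.59.

z = -2.59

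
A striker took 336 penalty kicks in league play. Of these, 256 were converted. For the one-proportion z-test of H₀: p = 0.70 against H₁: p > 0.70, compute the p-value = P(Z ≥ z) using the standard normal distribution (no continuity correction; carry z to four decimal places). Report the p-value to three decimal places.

The sample proportion is 256/336 = 0.76190.
Under H₀, SE = √(p₀(1−p₀)/n) = √(0.70·0.30/336) = √0.000625000 = 0.025000.
z = (p̂ − p₀)/SE = (256/336 − 0.70)/0.025000 ≈ 2.4762.
p-value = P(Z ≥ z) with z = 2.4762 → 0.007.

p-value = 0.007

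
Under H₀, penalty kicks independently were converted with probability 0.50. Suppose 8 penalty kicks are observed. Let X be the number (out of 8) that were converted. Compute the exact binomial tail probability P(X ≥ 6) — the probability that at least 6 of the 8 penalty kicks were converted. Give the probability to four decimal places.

X ~ Binomial(n=8, p=0.50).
P(X ≥ 6) = C(8,6)·0.50^6·0.50^2 + C(8,7)·0.50^7·0.50^1 + C(8,8)·0.50^8·0.50^0.
= 0.109375 + 0.031250 + 0.003906 = 0.1445.

P = 0.1445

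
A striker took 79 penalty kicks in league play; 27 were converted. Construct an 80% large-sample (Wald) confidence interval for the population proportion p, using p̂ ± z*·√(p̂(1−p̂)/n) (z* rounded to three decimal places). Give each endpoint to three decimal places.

p̂ = 27/79 = 0.34177.
SE(p̂) = √(0.34177·0.65823/79) = 0.053363.
The 80% critical value is z* = 1.282.
Margin of error: 1.282 × 0.053363 = 0.06841.
CI: 0.34177 ± 0.06841 = (0.273, 0.410).

(0.273, 0.410)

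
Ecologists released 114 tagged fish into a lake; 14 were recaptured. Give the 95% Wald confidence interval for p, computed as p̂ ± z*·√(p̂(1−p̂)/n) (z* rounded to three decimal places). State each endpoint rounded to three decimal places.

(0.063, 0.183)

Sample proportion p̂ = 14/114 = 0.12281.
Standard error of p̂: √(0.107725/114) = √0.000944960 = 0.030740.
The 95% critical value is z* = 1.960.
Margin of error: 1.960 × 0.030740 = 0.06025.
CI: 0.12281 ± 0.06025 = (0.063, 0.183).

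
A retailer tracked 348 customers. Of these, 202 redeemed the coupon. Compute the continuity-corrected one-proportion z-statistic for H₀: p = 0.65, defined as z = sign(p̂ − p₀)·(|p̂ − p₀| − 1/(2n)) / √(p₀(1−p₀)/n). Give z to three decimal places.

z = -2.664

p̂ = 202/348 = 0.58046. p̂ − p₀ = -0.069540.
1/(2n) = 0.001437.
Corrected numerator: |-0.069540| − 0.001437 = 0.068103.
Under H₀, SE = √(p₀(1−p₀)/n) = √(0.65·0.35/348) = √0.000653736 = 0.025568.
z = −0.068103/0.025568 = -2.664.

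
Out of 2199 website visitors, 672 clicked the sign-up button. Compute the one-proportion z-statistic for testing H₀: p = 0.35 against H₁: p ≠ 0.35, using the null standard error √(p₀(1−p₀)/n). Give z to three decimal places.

With x = 672 successes in n = 2199, p̂ = 0.30559.
Under H₀, SE = √(p₀(1−p₀)/n) = √(0.35·0.65/2199) = √0.000103456 = 0.010171.
Test statistic: z = -0.04441/0.010171 = -4.366.

z = -4.366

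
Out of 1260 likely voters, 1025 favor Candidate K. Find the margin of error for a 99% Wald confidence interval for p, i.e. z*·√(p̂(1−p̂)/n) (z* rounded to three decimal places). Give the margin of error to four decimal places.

p̂ = 1025/1260 = 0.81349.
SE(p̂) = √(0.81349·0.18651/1260) = 0.010973.
z* = 2.576 at the 99% level.
So ME = 0.0283.

ME = 0.0283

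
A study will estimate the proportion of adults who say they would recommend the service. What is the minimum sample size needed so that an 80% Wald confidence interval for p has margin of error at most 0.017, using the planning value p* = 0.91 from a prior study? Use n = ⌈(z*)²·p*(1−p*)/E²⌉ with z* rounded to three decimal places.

n = 466

For 80% confidence, z* = 1.282.
p*(1−p*) = 0.0819.
Required n before rounding: 1.643524 × 0.0819 / 0.017² = 465.760.
Rounding up, n = 466.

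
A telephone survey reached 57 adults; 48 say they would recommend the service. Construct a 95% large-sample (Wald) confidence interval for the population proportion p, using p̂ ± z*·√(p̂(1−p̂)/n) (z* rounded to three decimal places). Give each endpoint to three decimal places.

The sample proportion is 48/57 = 0.84211.
SE(p̂) = √(0.84211·0.15789/57) = 0.048298.
z* = 1.960 at the 95% level.
Margin of error: 1.960 × 0.048298 = 0.09466.
Interval: 0.84211 ± 0.09466 → (0.747, 0.937).

(0.747, 0.937)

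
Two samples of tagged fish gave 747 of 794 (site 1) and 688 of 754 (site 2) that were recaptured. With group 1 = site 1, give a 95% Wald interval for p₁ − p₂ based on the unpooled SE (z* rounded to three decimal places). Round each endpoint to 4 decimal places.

(0.0023, 0.0543)

p̂₁ = 747/794 = 0.94081, p̂₂ = 688/754 = 0.91247; p̂₁ − p̂₂ = 0.02834.
SE = √(0.000070139 + 0.000105930) = √0.000176069 = 0.013269.
For 95% confidence, z* = 1.960. Margin of error = 0.02601.
CI: 0.02834 ± 0.02601 = (0.0023, 0.0543).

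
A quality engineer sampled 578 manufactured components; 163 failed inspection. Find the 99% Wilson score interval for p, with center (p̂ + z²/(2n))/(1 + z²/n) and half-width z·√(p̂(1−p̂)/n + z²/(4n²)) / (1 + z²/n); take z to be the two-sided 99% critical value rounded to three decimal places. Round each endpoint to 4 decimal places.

(0.2365, 0.3325)

p̂ = 163/578 = 0.28201; z = 2.576, so z² = 6.635776.
Denominator 1 + z²/n = 1 + 6.635776/578 = 1.011481.
Center = (0.28201 + 0.005740)/1.011481 = 0.28448.
Radicand: p̂(1−p̂)/n + z²/(4n²) = 0.000350310 + 0.000004966 = 0.000355276.
Half-width = z·√(radicand)/denom = 2.576·0.018849/1.011481 = 0.04800.
CI: 0.28448 ± 0.04800 = (0.2365, 0.3325).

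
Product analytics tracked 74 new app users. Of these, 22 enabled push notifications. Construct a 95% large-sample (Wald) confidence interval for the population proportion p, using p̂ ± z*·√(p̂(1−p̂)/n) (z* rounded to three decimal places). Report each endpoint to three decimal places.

(0.193, 0.401)

The sample proportion is 22/74 = 0.29730.
SE = √(p̂(1−p̂)/n) = √(0.208912/74) = 0.053133.
z* = 1.960 at the 95% level.
Margin of error: 1.960 × 0.053133 = 0.10414.
CI: 0.29730 ± 0.10414 = (0.193, 0.401).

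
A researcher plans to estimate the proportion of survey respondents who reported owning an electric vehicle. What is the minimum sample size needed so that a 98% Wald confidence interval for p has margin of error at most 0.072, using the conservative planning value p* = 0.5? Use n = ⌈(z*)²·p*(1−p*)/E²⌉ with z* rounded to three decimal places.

The 98% critical value is z* = 2.326.
p*(1−p*) = 0.2500.
Required n before rounding: 5.410276 × 0.2500 / 0.072² = 260.912.
Rounding up, n = 261.

n = 261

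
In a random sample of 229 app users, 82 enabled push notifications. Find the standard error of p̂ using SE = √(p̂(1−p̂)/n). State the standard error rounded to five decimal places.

With x = 82 successes in n = 229, p̂ = 0.35808.
p̂(1−p̂) = 0.35808·0.64192 = 0.229859.
SE = √(0.229859/229) = √0.001003751 = 0.03168.

SE = 0.03168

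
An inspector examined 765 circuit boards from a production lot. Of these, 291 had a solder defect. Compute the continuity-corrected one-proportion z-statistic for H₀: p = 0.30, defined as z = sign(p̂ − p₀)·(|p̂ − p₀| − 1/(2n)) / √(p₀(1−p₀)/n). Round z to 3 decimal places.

z = 4.813

With x = 291 successes in n = 765, p̂ = 0.38039. p̂ − p₀ = 0.080392.
Continuity correction 1/(2n) = 1/1530 = 0.000654.
Corrected numerator: |0.080392| − 0.000654 = 0.079738.
SE₀ = √(0.30·0.70/765) = 0.016568.
z = +0.079738/0.016568 = 4.813.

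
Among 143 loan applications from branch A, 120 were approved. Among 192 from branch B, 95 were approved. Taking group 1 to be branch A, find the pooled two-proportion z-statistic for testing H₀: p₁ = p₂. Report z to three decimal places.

Sample proportions: p̂₁ = 120/143 = 0.83916 and p̂₂ = 95/192 = 0.49479.
Pooled p̂ = (120+95)/(143+192) = 215/335 = 0.64179.
Pooled SE = √[0.2298953·0.01220134] ≈ 0.052963.
z = (p̂₁ − p̂₂)/SE = (0.83916 − 0.49479)/0.052963 = 0.34437/0.052963 = 6.502.

z = 6.502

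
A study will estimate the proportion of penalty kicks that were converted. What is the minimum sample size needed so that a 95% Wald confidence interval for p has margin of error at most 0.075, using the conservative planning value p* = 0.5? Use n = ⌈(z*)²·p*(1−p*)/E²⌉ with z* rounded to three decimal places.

n = 171

For 95% confidence, z* = 1.960.
p*(1−p*) = 0.50·0.50 = 0.2500.
Required n before rounding: 3.841600 × 0.2500 / 0.075² = 170.738.
Rounding up, n = 171.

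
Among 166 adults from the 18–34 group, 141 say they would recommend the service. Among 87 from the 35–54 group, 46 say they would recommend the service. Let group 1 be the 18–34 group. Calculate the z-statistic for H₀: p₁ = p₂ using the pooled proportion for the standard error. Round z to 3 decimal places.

p̂₁ = 141/166 = 0.84940, p̂₂ = 46/87 = 0.52874.
Pooling: p̂ = 187/253 = 0.73913.
SE = √[p̂(1−p̂)(1/n₁+1/n₂)] = √[0.73913·0.26087·(1/166+1/87)] ≈ 0.058119.
z = (p̂₁ − p̂₂)/SE = (0.84940 − 0.52874)/0.058119 = 0.32066/0.058119 = 5.517.

z = 5.517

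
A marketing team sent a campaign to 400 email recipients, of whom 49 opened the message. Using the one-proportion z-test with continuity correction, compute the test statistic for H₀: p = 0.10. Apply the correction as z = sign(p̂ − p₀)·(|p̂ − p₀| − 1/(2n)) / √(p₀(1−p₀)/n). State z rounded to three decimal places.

The sample proportion is 49/400 = 0.12250. p̂ − p₀ = 0.022500.
Continuity correction 1/(2n) = 1/800 = 0.001250.
Corrected numerator: |0.022500| − 0.001250 = 0.021250.
SE₀ = √(0.10·0.90/400) = 0.015000.
z = (+)0.021250/0.015000 = 1.417.

z = 1.417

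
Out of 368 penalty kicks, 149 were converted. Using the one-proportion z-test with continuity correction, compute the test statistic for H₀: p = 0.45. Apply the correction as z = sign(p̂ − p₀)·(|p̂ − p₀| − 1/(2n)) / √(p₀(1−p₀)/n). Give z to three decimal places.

z = -1.687

p̂ = 149/368 = 0.40489. p̂ − p₀ = -0.045109.
Continuity correction 1/(2n) = 1/736 = 0.001359.
Corrected numerator: |-0.045109| − 0.001359 = 0.043750.
SE₀ = √(0.45·0.55/368) = 0.025934.
z = (−)0.043750/0.025934 = -1.687.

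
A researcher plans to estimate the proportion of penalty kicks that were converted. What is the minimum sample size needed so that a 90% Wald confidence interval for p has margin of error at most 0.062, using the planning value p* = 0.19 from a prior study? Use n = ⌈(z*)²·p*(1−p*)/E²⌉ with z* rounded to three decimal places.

n = 109

For 90% confidence, z* = 1.645.
p*(1−p*) = 0.1539.
Required n before rounding: 2.706025 × 0.1539 / 0.062² = 108.340.
⌈108.340⌉ = 109.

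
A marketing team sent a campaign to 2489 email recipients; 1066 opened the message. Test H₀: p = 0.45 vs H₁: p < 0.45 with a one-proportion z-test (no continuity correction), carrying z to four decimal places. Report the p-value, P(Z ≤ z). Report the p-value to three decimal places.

The sample proportion is 1066/2489 = 0.42828.
Null standard error: √(0.45·0.55/2489) = √0.000099438 = 0.009972.
Test statistic (full precision, shown to 4 dp): z = (1066/2489 − 0.45)/SE₀ ≈ -2.1777.
From the standard normal, P(Z ≤ z) = 0.015.

p-value = 0.015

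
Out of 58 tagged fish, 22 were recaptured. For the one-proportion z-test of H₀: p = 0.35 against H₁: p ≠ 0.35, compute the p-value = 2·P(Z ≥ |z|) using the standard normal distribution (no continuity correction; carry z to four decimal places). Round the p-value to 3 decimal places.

p-value = 0.640

With x = 22 successes in n = 58, p̂ = 0.37931.
Under H₀, SE = √(p₀(1−p₀)/n) = √(0.35·0.65/58) = √0.003922414 = 0.062629.
Test statistic (full precision, shown to 4 dp): z = (22/58 − 0.35)/SE₀ ≈ 0.4680.
From the standard normal, 2·P(Z ≥ |z|) = 0.640.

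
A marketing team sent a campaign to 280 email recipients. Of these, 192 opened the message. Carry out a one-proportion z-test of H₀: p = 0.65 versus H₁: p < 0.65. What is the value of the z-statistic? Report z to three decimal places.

z = 1.253

Sample proportion p̂ = 192/280 = 0.68571.
SE₀ = √(0.65·0.35/280) = 0.028504.
Test statistic: z = 0.03571/0.028504 = 1.253.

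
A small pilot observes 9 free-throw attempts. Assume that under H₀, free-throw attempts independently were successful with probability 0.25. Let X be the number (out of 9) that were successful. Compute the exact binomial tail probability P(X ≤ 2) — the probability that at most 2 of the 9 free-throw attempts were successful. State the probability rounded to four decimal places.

X is binomial with n = 9 and p = 0.25.
P(X ≤ 2) = C(9,0)·0.25^0·0.75^9 + C(9,1)·0.25^1·0.75^8 + C(9,2)·0.25^2·0.75^7.
= 0.075085 + 0.225254 + 0.300339 = 0.6007.

P = 0.6007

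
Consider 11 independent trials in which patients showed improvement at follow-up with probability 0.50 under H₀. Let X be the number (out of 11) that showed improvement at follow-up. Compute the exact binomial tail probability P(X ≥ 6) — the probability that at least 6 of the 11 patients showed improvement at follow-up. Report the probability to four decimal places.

X ~ Binomial(n=11, p=0.50).
P(X ≥ 6) = Σ_{j=6}^{11} C(11,j)·0.50^j·0.50^{11−j}.
= 0.225586 + 0.161133 + 0.080566 + 0.026855 + 0.005371 + 0.000488 = 0.5000.

P = 0.5000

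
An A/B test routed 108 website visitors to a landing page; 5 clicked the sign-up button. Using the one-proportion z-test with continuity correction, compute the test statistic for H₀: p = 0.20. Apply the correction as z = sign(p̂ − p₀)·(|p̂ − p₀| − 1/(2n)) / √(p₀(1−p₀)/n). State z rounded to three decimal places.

z = -3.873

With x = 5 successes in n = 108, p̂ = 0.04630. p̂ − p₀ = -0.153704.
1/(2n) = 0.004630.
Corrected numerator: |-0.153704| − 0.004630 = 0.149074.
SE₀ = √(0.20·0.80/108) = 0.038490.
z = (−)0.149074/0.038490 = -3.873.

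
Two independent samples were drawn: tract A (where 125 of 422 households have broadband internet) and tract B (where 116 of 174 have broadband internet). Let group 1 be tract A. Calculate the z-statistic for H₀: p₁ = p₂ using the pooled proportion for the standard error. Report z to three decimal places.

Sample proportions: p̂₁ = 125/422 = 0.29621 and p̂₂ = 116/174 = 0.66667.
Pooling: p̂ = 241/596 = 0.40436.
SE = √[p̂(1−p̂)(1/n₁+1/n₂)] = √[0.40436·0.59564·(1/422+1/174)] ≈ 0.044215.
z = -0.37046/0.044215 = -8.379.

z = -8.379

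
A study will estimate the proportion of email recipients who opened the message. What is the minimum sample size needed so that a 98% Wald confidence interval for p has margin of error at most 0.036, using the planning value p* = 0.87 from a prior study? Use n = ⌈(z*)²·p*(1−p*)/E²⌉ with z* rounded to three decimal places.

z* = 2.326 at the 98% level.
p*(1−p*) = 0.1131.
(z*)²·p*(1−p*)/E² = 5.410276·0.1131/0.001296 = 472.147.
Rounding up, n = 473.

n = 473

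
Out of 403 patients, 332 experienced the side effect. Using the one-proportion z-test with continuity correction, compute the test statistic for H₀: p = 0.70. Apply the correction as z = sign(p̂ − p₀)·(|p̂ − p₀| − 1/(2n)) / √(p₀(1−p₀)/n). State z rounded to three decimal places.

z = 5.370

Sample proportion p̂ = 332/403 = 0.82382. p̂ − p₀ = 0.123821.
Continuity correction 1/(2n) = 1/806 = 0.001241.
Corrected numerator: |0.123821| − 0.001241 = 0.122580.
Under H₀, SE = √(p₀(1−p₀)/n) = √(0.70·0.30/403) = √0.000521092 = 0.022827.
z = (+)0.122580/0.022827 = 5.370.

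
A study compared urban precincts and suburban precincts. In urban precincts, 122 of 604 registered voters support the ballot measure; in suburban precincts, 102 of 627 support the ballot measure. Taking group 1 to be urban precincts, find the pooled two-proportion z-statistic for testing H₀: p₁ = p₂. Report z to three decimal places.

Sample proportions: p̂₁ = 122/604 = 0.20199 and p̂₂ = 102/627 = 0.16268.
Pooling: p̂ = 224/1231 = 0.18197.
Pooled SE = √[0.1488543·0.00325053] ≈ 0.021997.
z = 0.03931/0.021997 = 1.787.

z = 1.787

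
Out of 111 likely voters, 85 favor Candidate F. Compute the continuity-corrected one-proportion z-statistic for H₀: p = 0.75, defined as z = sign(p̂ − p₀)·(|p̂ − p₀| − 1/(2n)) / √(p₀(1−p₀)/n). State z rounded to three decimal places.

With x = 85 successes in n = 111, p̂ = 0.76577. p̂ − p₀ = 0.015766.
Continuity correction 1/(2n) = 1/222 = 0.004505.
Corrected numerator: |0.015766| − 0.004505 = 0.011261.
Under H₀, SE = √(p₀(1−p₀)/n) = √(0.75·0.25/111) = √0.001689189 = 0.041100.
z = (+)0.011261/0.041100 = 0.274.

z = 0.274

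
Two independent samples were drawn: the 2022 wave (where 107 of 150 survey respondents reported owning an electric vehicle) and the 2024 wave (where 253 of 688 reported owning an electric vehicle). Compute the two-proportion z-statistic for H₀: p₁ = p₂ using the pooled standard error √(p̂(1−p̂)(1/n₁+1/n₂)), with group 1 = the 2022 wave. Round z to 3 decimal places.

Sample proportions: p̂₁ = 107/150 = 0.71333 and p̂₂ = 253/688 = 0.36773.
Pooling: p̂ = 360/838 = 0.42959.
Pooled SE = √[0.2450430·0.00812016] ≈ 0.044607.
z = (p̂₁ − p̂₂)/SE = (0.71333 − 0.36773)/0.044607 = 0.34560/0.044607 = 7.748.

z = 7.748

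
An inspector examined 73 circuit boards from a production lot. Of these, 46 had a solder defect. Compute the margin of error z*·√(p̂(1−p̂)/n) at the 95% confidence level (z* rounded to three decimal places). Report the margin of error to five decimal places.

ME = 0.11075

Sample proportion p̂ = 46/73 = 0.63014.
SE(p̂) = √(0.63014·0.36986/73) = 0.056504.
For 95% confidence, z* = 1.960.
Margin of error = z*·SE = 1.960 × 0.056504 = 0.11075.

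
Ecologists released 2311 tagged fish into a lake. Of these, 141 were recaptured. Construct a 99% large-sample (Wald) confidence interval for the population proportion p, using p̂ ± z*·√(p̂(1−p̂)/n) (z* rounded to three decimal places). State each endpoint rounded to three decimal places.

(0.048, 0.074)

The sample proportion is 141/2311 = 0.06101.
SE(p̂) = √(0.06101·0.93899/2311) = 0.004979.
For 99% confidence, z* = 2.576.
Margin of error: 2.576 × 0.004979 = 0.01283.
CI: 0.06101 ± 0.01283 = (0.048, 0.074).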